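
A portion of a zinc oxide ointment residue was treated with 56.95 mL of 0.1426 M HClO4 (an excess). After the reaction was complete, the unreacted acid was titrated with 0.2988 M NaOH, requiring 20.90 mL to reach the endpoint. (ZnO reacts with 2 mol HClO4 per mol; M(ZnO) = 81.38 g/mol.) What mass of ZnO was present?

Total n(HClO4) added = 0.1426 x 0.05695 = 0.008121 mol.
n(NaOH) used = 0.2988 x 0.02090 = 0.006245 mol, which equals the excess n(HClO4).
So n(HClO4) consumed by the sample = 0.008121 - 0.006245 = 0.001876 mol.
n(ZnO) = 0.001876 / 2 = 0.0009381 mol.
mass = 0.0009381 mol x 81.38 g/mol = 0.0763 g.

0.0763 g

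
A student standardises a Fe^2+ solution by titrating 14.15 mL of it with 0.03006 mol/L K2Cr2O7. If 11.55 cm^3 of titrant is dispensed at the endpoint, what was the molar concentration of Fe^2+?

n(K2Cr2O7) = 0.03006 x 0.01155 = 0.0003472 mol.
From the balanced equation, 1 mol K2Cr2O7 reacts with 6 mol Fe^2+, so n(Fe^2+) = 0.0003472 x 6/1 = 0.002083 mol.
[Fe^2+] = 0.002083 / 0.01415 L = 0.147 M.

0.147 M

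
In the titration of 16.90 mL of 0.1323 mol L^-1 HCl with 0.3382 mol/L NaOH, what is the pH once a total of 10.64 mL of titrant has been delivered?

12.69

n(acid) = 0.1323 x 0.01690 = 0.002236 mol; n(NaOH) added = 0.3382 x 0.01064 = 0.003598 mol.
Base is in excess by 0.003598 - 0.002236 = 0.001363 mol in a total volume of 0.02754 L.
[OH^-] = 0.001363/0.02754 = 0.04948 M, so pOH = 1.31 and pH = 14.00 - 1.31 = 12.69.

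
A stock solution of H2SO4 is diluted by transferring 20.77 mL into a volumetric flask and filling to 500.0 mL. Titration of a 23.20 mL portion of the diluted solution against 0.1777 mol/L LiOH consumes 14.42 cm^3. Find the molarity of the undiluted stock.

1.33 M

n(LiOH) = 0.1777 x 0.01442 = 0.002562 mol.
n(H2SO4) in the aliquot = 0.002562 x 1/2 = 0.001281 mol.
[diluted H2SO4] = 0.001281 / 0.02320 = 0.05522 M.
Dilution factor = 500.0/20.77 = 24.07, so [stock] = 0.05522 x 24.07 = 1.33 M.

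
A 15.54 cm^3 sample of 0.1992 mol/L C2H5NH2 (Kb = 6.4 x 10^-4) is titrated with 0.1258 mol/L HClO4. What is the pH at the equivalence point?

n(C2H5NH2) = 0.1992 x 0.01554 = 0.003096 mol; V(HClO4) at equivalence = 0.003096/0.1258 = 0.02461 L.
At equivalence the base is fully converted to C2H5NH3+; total volume = 0.04015 L, so [C2H5NH3+] = 0.003096/0.04015 = 0.07711 M.
Ka(C2H5NH3+) = Kw/Kb = 1.0e-14 / 6.4 x 10^-4 = 1.56e-11.
[H^+] = sqrt(Ka x [C2H5NH3+]) = sqrt(1.56e-11 x 0.07711) = 1.10e-6 M.
pH = -log(1.10e-6) = 5.96.

5.96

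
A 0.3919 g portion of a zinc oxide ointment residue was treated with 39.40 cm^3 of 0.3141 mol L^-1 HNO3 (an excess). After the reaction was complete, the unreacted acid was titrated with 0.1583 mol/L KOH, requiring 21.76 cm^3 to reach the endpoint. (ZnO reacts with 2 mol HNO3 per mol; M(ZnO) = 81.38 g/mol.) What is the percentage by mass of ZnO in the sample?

Total n(HNO3) added = 0.3141 x 0.03940 = 0.01238 mol.
n(KOH) used = 0.1583 x 0.02176 = 0.003445 mol, which equals the excess n(HNO3).
So n(HNO3) consumed by the sample = 0.01238 - 0.003445 = 0.008931 mol.
n(ZnO) = 0.008931 / 2 = 0.004465 mol.
mass ZnO = 0.004465 x 81.38 = 0.3634 g, so %ZnO = 0.3634/0.3919 x 100 = 92.7%.

92.7%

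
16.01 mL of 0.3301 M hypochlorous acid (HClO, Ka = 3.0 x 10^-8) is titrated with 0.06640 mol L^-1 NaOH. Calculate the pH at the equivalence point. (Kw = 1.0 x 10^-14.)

n(HClO) = 0.3301 x 0.01601 = 0.005285 mol; V(NaOH) at equivalence = 0.005285/0.06640 = 0.07959 L.
At equivalence all the acid is converted to ClO-; total volume = 0.01601 + 0.07959 = 0.09560 L, so [ClO-] = 0.005285/0.09560 = 0.05528 M.
Kb = Kw/Ka = 1.0e-14 / 3.0 x 10^-8 = 3.33e-7.
[OH^-] = sqrt(Kb x [ClO-]) = sqrt(3.33e-7 x 0.05528) = 0.000136 M.
pOH = 3.87, so pH = 14.00 - 3.87 = 10.13.

10.13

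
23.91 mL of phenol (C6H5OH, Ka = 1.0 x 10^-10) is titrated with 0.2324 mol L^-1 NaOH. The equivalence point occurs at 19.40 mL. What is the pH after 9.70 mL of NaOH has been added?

10.00

9.70 mL is exactly half the equivalence volume (19.40/2), i.e. the half-equivalence point.
There, n(HA) = n(A^-), so pH = pKa = -log(1.0 x 10^-10) = 10.00.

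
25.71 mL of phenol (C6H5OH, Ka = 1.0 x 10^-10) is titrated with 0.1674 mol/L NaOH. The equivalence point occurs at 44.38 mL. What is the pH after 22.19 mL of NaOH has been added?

22.19 mL is exactly half the equivalence volume (44.38/2), i.e. the half-equivalence point.
There, n(HA) = n(A^-), so pH = pKa = -log(1.0 x 10^-10) = 10.00.

10.00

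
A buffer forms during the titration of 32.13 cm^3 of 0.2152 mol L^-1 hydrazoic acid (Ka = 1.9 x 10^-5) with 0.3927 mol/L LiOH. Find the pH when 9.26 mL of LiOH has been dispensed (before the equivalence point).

Initial n(HN3) = 0.2152 x 0.03213 = 0.006914 mol.
n(LiOH) added = 0.3927 x 0.009260 = 0.003636 mol, converting that many moles of HN3 to N3-.
Remaining n(HN3) = 0.003278 mol; n(N3-) = 0.003636 mol.
By Henderson-Hasselbalch, pH = pKa + log([A^-]/[HA]) = 4.72 + log(0.003636/0.003278) = 4.72 + (+0.05) = 4.77.

4.77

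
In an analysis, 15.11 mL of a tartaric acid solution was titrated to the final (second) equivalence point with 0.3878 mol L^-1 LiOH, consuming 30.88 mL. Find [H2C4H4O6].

0.396 M

n(LiOH) = 0.3878 x 0.03088 = 0.01198 mol.
At the final (second) equivalence point, 2 mol OH^- react per mol H2C4H4O6, so n(H2C4H4O6) = 0.01198 / 2 = 0.005988 mol.
[H2C4H4O6] = 0.005988 / 0.01511 L = 0.396 M.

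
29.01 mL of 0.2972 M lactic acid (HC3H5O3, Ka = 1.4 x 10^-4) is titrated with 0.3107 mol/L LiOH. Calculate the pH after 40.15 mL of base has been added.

n(acid) = 0.2972 x 0.02901 = 0.008622 mol; n(LiOH) added = 0.3107 x 0.04015 = 0.01247 mol.
Base is in excess by 0.01247 - 0.008622 = 0.003853 mol in a total volume of 0.06916 L.
[OH^-] = 0.003853/0.06916 = 0.05571 M, so pOH = 1.25 and pH = 14.00 - 1.25 = 12.75.

12.75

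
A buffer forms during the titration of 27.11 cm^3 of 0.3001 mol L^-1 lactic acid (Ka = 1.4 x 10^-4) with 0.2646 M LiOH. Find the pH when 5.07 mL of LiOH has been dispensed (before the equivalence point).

3.15

Initial n(HC3H5O3) = 0.3001 x 0.02711 = 0.008136 mol.
n(LiOH) added = 0.2646 x 0.005070 = 0.001342 mol, converting that many moles of HC3H5O3 to C3H5O3-.
Remaining n(HC3H5O3) = 0.006794 mol; n(C3H5O3-) = 0.001342 mol.
By Henderson-Hasselbalch, pH = pKa + log([A^-]/[HA]) = 3.85 + log(0.001342/0.006794) = 3.85 + (-0.70) = 3.15.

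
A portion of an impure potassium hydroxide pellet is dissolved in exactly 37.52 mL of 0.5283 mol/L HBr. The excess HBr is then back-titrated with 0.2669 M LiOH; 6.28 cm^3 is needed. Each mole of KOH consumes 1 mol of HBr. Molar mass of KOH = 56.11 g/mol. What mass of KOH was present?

Total n(HBr) added = 0.5283 x 0.03752 = 0.01982 mol.
n(LiOH) used = 0.2669 x 0.006280 = 0.001676 mol, which equals the excess n(HBr).
So n(HBr) consumed by the sample = 0.01982 - 0.001676 = 0.01815 mol.
n(KOH) = 0.01815 / 1 = 0.01815 mol.
mass = 0.01815 mol x 56.11 g/mol = 1.02 g.

1.02 g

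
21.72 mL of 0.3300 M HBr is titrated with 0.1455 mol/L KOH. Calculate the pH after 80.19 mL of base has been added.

n(acid) = 0.3300 x 0.02172 = 0.007168 mol; n(KOH) added = 0.1455 x 0.08019 = 0.01167 mol.
Base is in excess by 0.01167 - 0.007168 = 0.004500 mol in a total volume of 0.1019 L.
[OH^-] = 0.004500/0.1019 = 0.04416 M, so pOH = 1.35 and pH = 14.00 - 1.35 = 12.65.

12.65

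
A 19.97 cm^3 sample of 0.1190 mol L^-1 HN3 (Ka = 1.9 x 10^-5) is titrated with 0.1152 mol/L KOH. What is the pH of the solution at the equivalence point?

n(HN3) = 0.1190 x 0.01997 = 0.002376 mol; V(KOH) at equivalence = 0.002376/0.1152 = 0.02063 L.
At equivalence all the acid is converted to N3-; total volume = 0.01997 + 0.02063 = 0.04060 L, so [N3-] = 0.002376/0.04060 = 0.05853 M.
Kb = Kw/Ka = 1.0e-14 / 1.9 x 10^-5 = 5.26e-10.
[OH^-] = sqrt(Kb x [N3-]) = sqrt(5.26e-10 x 0.05853) = 5.55e-6 M.
pOH = 5.26, so pH = 14.00 - 5.26 = 8.74.

8.74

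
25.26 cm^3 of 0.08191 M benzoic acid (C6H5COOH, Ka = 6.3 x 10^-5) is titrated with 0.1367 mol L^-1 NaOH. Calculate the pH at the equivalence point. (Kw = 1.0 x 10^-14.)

8.46

n(C6H5COOH) = 0.08191 x 0.02526 = 0.002069 mol; V(NaOH) at equivalence = 0.002069/0.1367 = 0.01514 L.
At equivalence all the acid is converted to C6H5COO-; total volume = 0.02526 + 0.01514 = 0.04040 L, so [C6H5COO-] = 0.002069/0.04040 = 0.05122 M.
Kb = Kw/Ka = 1.0e-14 / 6.3 x 10^-5 = 1.59e-10.
[OH^-] = sqrt(Kb x [C6H5COO-]) = sqrt(1.59e-10 x 0.05122) = 2.85e-6 M.
pOH = 5.54, so pH = 14.00 - 5.54 = 8.46.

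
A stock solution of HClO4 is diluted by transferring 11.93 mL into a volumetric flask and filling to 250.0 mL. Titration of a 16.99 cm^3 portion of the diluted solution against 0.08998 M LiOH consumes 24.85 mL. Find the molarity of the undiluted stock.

n(LiOH) = 0.08998 x 0.02485 = 0.002236 mol.
n(HClO4) in the aliquot = 0.002236 mol.
[diluted HClO4] = 0.002236 / 0.01699 = 0.1316 M.
Dilution factor = 250.0/11.93 = 20.96, so [stock] = 0.1316 x 20.96 = 2.76 M.

2.76 M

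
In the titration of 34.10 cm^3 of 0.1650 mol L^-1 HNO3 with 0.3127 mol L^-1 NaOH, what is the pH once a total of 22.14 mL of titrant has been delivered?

n(acid) = 0.1650 x 0.03410 = 0.005627 mol; n(NaOH) added = 0.3127 x 0.02214 = 0.006923 mol.
Base is in excess by 0.006923 - 0.005627 = 0.001297 mol in a total volume of 0.05624 L.
[OH^-] = 0.001297/0.05624 = 0.02306 M, so pOH = 1.64 and pH = 14.00 - 1.64 = 12.36.

12.36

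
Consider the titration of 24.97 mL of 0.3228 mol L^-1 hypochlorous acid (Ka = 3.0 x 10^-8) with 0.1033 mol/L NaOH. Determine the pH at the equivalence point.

10.21

n(HClO) = 0.3228 x 0.02497 = 0.008060 mol; V(NaOH) at equivalence = 0.008060/0.1033 = 0.07803 L.
At equivalence all the acid is converted to ClO-; total volume = 0.02497 + 0.07803 = 0.1030 L, so [ClO-] = 0.008060/0.1030 = 0.07826 M.
Kb = Kw/Ka = 1.0e-14 / 3.0 x 10^-8 = 3.33e-7.
[OH^-] = sqrt(Kb x [ClO-]) = sqrt(3.33e-7 x 0.07826) = 0.000162 M.
pOH = 3.79, so pH = 14.00 - 3.79 = 10.21.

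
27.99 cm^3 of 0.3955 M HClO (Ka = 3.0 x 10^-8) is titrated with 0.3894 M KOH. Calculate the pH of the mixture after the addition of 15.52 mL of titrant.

Initial n(HClO) = 0.3955 x 0.02799 = 0.01107 mol.
n(KOH) added = 0.3894 x 0.01552 = 0.006043 mol, converting that many moles of HClO to ClO-.
Remaining n(HClO) = 0.005027 mol; n(ClO-) = 0.006043 mol.
By Henderson-Hasselbalch, pH = pKa + log([A^-]/[HA]) = 7.52 + log(0.006043/0.005027) = 7.52 + (+0.08) = 7.60.

7.60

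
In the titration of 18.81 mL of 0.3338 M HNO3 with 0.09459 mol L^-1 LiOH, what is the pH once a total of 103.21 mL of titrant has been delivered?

12.46

n(acid) = 0.3338 x 0.01881 = 0.006279 mol; n(LiOH) added = 0.09459 x 0.1032 = 0.009763 mol.
Base is in excess by 0.009763 - 0.006279 = 0.003484 mol in a total volume of 0.1220 L.
[OH^-] = 0.003484/0.1220 = 0.02855 M, so pOH = 1.54 and pH = 14.00 - 1.54 = 12.46.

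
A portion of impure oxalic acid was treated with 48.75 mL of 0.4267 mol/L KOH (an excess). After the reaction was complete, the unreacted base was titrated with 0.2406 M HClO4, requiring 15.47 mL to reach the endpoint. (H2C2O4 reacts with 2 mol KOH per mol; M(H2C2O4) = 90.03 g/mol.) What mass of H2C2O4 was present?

Total n(KOH) added = 0.4267 x 0.04875 = 0.02080 mol.
n(HClO4) used = 0.2406 x 0.01547 = 0.003722 mol, which equals the excess n(KOH).
So n(KOH) consumed by the sample = 0.02080 - 0.003722 = 0.01708 mol.
n(H2C2O4) = 0.01708 / 2 = 0.008540 mol.
mass = 0.008540 mol x 90.03 g/mol = 0.769 g.

0.769 g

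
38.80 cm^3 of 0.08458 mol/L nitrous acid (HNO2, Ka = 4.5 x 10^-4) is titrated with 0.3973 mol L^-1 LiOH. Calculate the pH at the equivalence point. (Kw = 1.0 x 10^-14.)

8.10

n(HNO2) = 0.08458 x 0.03880 = 0.003282 mol; V(LiOH) at equivalence = 0.003282/0.3973 = 0.008260 L.
At equivalence all the acid is converted to NO2-; total volume = 0.03880 + 0.008260 = 0.04706 L, so [NO2-] = 0.003282/0.04706 = 0.06973 M.
Kb = Kw/Ka = 1.0e-14 / 4.5 x 10^-4 = 2.22e-11.
[OH^-] = sqrt(Kb x [NO2-]) = sqrt(2.22e-11 x 0.06973) = 1.24e-6 M.
pOH = 5.90, so pH = 14.00 - 5.90 = 8.10.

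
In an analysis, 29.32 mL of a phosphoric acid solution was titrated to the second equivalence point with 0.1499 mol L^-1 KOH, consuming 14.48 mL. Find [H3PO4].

0.0370 M

n(KOH) = 0.1499 x 0.01448 = 0.002171 mol.
At the second equivalence point, 2 mol OH^- react per mol H3PO4, so n(H3PO4) = 0.002171 / 2 = 0.001085 mol.
[H3PO4] = 0.001085 / 0.02932 L = 0.0370 M.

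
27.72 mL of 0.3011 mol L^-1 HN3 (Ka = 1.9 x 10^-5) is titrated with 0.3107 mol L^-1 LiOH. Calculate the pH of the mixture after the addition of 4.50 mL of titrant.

4.02

Initial n(HN3) = 0.3011 x 0.02772 = 0.008346 mol.
n(LiOH) added = 0.3107 x 0.004500 = 0.001398 mol, converting that many moles of HN3 to N3-.
Remaining n(HN3) = 0.006948 mol; n(N3-) = 0.001398 mol.
By Henderson-Hasselbalch, pH = pKa + log([A^-]/[HA]) = 4.72 + log(0.001398/0.006948) = 4.72 + (-0.70) = 4.02.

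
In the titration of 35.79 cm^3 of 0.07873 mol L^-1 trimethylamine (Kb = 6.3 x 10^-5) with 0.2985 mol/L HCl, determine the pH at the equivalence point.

5.50

n((CH3)3N) = 0.07873 x 0.03579 = 0.002818 mol; V(HCl) at equivalence = 0.002818/0.2985 = 0.009440 L.
At equivalence the base is fully converted to (CH3)3NH+; total volume = 0.04523 L, so [(CH3)3NH+] = 0.002818/0.04523 = 0.06230 M.
Ka((CH3)3NH+) = Kw/Kb = 1.0e-14 / 6.3 x 10^-5 = 1.59e-10.
[H^+] = sqrt(Ka x [(CH3)3NH+]) = sqrt(1.59e-10 x 0.06230) = 3.14e-6 M.
pH = -log(3.14e-6) = 5.50.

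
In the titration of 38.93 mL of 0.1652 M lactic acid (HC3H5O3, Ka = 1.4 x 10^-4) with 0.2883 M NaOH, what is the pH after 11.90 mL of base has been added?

3.91

Initial n(HC3H5O3) = 0.1652 x 0.03893 = 0.006431 mol.
n(NaOH) added = 0.2883 x 0.01190 = 0.003431 mol, converting that many moles of HC3H5O3 to C3H5O3-.
Remaining n(HC3H5O3) = 0.003000 mol; n(C3H5O3-) = 0.003431 mol.
By Henderson-Hasselbalch, pH = pKa + log([A^-]/[HA]) = 3.85 + log(0.003431/0.003000) = 3.85 + (+0.06) = 3.91.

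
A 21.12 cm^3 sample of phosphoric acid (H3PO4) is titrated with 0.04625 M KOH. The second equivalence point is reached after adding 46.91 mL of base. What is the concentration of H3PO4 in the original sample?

n(KOH) = 0.04625 x 0.04691 = 0.002170 mol.
At the second equivalence point, 2 mol OH^- react per mol H3PO4, so n(H3PO4) = 0.002170 / 2 = 0.001085 mol.
[H3PO4] = 0.001085 / 0.02112 L = 0.0514 M.

0.0514 M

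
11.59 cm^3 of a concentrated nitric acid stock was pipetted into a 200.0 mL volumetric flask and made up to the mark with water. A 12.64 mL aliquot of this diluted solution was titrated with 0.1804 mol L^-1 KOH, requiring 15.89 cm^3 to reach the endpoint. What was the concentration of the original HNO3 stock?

n(KOH) = 0.1804 x 0.01589 = 0.002867 mol.
n(HNO3) in the aliquot = 0.002867 mol.
[diluted HNO3] = 0.002867 / 0.01264 = 0.2268 M.
Dilution factor = 200.0/11.59 = 17.26, so [stock] = 0.2268 x 17.26 = 3.91 M.

3.91 M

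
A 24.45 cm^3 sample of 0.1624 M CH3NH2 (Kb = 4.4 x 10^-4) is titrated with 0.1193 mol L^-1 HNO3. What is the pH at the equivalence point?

n(CH3NH2) = 0.1624 x 0.02445 = 0.003971 mol; V(HNO3) at equivalence = 0.003971/0.1193 = 0.03328 L.
At equivalence the base is fully converted to CH3NH3+; total volume = 0.05773 L, so [CH3NH3+] = 0.003971/0.05773 = 0.06878 M.
Ka(CH3NH3+) = Kw/Kb = 1.0e-14 / 4.4 x 10^-4 = 2.27e-11.
[H^+] = sqrt(Ka x [CH3NH3+]) = sqrt(2.27e-11 x 0.06878) = 1.25e-6 M.
pH = -log(1.25e-6) = 5.90.

5.90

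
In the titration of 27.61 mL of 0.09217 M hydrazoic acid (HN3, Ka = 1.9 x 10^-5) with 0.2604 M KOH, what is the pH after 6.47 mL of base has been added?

5.01

Initial n(HN3) = 0.09217 x 0.02761 = 0.002545 mol.
n(KOH) added = 0.2604 x 0.006470 = 0.001685 mol, converting that many moles of HN3 to N3-.
Remaining n(HN3) = 0.0008600 mol; n(N3-) = 0.001685 mol.
By Henderson-Hasselbalch, pH = pKa + log([A^-]/[HA]) = 4.72 + log(0.001685/0.0008600) = 4.72 + (+0.29) = 5.01.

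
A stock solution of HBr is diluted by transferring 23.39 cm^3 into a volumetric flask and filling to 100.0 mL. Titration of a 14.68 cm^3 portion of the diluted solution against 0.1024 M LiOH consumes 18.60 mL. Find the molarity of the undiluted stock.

n(LiOH) = 0.1024 x 0.01860 = 0.001905 mol.
n(HBr) in the aliquot = 0.001905 mol.
[diluted HBr] = 0.001905 / 0.01468 = 0.1297 M.
Dilution factor = 100.0/23.39 = 4.275, so [stock] = 0.1297 x 4.275 = 0.555 M.

0.555 M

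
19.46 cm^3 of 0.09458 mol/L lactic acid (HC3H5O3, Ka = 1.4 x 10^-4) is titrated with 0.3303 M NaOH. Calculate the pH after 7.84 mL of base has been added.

12.44

n(acid) = 0.09458 x 0.01946 = 0.001841 mol; n(NaOH) added = 0.3303 x 0.007840 = 0.002590 mol.
Base is in excess by 0.002590 - 0.001841 = 0.0007490 mol in a total volume of 0.02730 L.
[OH^-] = 0.0007490/0.02730 = 0.02744 M, so pOH = 1.56 and pH = 14.00 - 1.56 = 12.44.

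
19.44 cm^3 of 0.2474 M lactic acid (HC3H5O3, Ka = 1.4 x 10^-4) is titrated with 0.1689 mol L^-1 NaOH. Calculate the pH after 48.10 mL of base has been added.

n(acid) = 0.2474 x 0.01944 = 0.004809 mol; n(NaOH) added = 0.1689 x 0.04810 = 0.008124 mol.
Base is in excess by 0.008124 - 0.004809 = 0.003315 mol in a total volume of 0.06754 L.
[OH^-] = 0.003315/0.06754 = 0.04908 M, so pOH = 1.31 and pH = 14.00 - 1.31 = 12.69.

12.69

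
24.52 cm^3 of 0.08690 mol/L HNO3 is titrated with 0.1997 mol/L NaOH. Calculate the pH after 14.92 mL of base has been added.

12.33

n(acid) = 0.08690 x 0.02452 = 0.002131 mol; n(NaOH) added = 0.1997 x 0.01492 = 0.002980 mol.
Base is in excess by 0.002980 - 0.002131 = 0.0008487 mol in a total volume of 0.03944 L.
[OH^-] = 0.0008487/0.03944 = 0.02152 M, so pOH = 1.67 and pH = 14.00 - 1.67 = 12.33.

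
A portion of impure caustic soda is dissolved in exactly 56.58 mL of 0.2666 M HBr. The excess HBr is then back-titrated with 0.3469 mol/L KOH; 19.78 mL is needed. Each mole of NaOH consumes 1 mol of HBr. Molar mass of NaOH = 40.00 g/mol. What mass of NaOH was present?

Total n(HBr) added = 0.2666 x 0.05658 = 0.01508 mol.
n(KOH) used = 0.3469 x 0.01978 = 0.006862 mol, which equals the excess n(HBr).
So n(HBr) consumed by the sample = 0.01508 - 0.006862 = 0.008223 mol.
n(NaOH) = 0.008223 / 1 = 0.008223 mol.
mass = 0.008223 mol x 40.00 g/mol = 0.329 g.

0.329 g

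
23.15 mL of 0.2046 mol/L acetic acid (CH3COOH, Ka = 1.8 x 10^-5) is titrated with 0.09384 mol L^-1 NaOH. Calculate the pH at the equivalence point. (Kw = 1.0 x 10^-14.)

8.78

n(CH3COOH) = 0.2046 x 0.02315 = 0.004736 mol; V(NaOH) at equivalence = 0.004736/0.09384 = 0.05047 L.
At equivalence all the acid is converted to CH3COO-; total volume = 0.02315 + 0.05047 = 0.07362 L, so [CH3COO-] = 0.004736/0.07362 = 0.06433 M.
Kb = Kw/Ka = 1.0e-14 / 1.8 x 10^-5 = 5.56e-10.
[OH^-] = sqrt(Kb x [CH3COO-]) = sqrt(5.56e-10 x 0.06433) = 5.98e-6 M.
pOH = 5.22, so pH = 14.00 - 5.22 = 8.78.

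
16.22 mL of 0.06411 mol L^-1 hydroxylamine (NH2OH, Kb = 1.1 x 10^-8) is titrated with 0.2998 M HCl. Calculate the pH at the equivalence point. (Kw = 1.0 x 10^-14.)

n(NH2OH) = 0.06411 x 0.01622 = 0.001040 mol; V(HCl) at equivalence = 0.001040/0.2998 = 0.003469 L.
At equivalence the base is fully converted to NH3OH+; total volume = 0.01969 L, so [NH3OH+] = 0.001040/0.01969 = 0.05282 M.
Ka(NH3OH+) = Kw/Kb = 1.0e-14 / 1.1 x 10^-8 = 9.09e-7.
[H^+] = sqrt(Ka x [NH3OH+]) = sqrt(9.09e-7 x 0.05282) = 0.000219 M.
pH = -log(0.000219) = 3.66.

3.66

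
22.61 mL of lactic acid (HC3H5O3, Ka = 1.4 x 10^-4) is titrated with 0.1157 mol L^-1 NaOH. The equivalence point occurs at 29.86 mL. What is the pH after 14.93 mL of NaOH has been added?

14.93 mL is exactly half the equivalence volume (29.86/2), i.e. the half-equivalence point.
There, n(HA) = n(A^-), so pH = pKa = -log(1.4 x 10^-4) = 3.85.

3.85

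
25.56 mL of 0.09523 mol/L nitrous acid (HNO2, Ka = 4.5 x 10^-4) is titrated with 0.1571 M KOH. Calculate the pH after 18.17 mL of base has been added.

n(acid) = 0.09523 x 0.02556 = 0.002434 mol; n(KOH) added = 0.1571 x 0.01817 = 0.002855 mol.
Base is in excess by 0.002855 - 0.002434 = 0.0004204 mol in a total volume of 0.04373 L.
[OH^-] = 0.0004204/0.04373 = 0.009614 M, so pOH = 2.02 and pH = 14.00 - 2.02 = 11.98.

11.98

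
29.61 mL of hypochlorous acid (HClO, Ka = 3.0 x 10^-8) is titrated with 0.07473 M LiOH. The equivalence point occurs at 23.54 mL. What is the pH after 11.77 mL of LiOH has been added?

11.77 mL is exactly half the equivalence volume (23.54/2), i.e. the half-equivalence point.
There, n(HA) = n(A^-), so pH = pKa = -log(3.0 x 10^-8) = 7.52.

7.52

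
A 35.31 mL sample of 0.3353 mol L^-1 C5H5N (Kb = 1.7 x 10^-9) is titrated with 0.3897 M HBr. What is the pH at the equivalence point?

n(C5H5N) = 0.3353 x 0.03531 = 0.01184 mol; V(HBr) at equivalence = 0.01184/0.3897 = 0.03038 L.
At equivalence the base is fully converted to C5H5NH+; total volume = 0.06569 L, so [C5H5NH+] = 0.01184/0.06569 = 0.1802 M.
Ka(C5H5NH+) = Kw/Kb = 1.0e-14 / 1.7 x 10^-9 = 5.88e-6.
[H^+] = sqrt(Ka x [C5H5NH+]) = sqrt(5.88e-6 x 0.1802) = 0.00103 M.
pH = -log(0.00103) = 2.99.

2.99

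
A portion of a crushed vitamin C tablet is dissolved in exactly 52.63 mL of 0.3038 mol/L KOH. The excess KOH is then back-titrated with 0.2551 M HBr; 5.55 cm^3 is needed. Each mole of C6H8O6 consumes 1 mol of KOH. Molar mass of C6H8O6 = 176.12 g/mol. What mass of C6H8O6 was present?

Total n(KOH) added = 0.3038 x 0.05263 = 0.01599 mol.
n(HBr) used = 0.2551 x 0.005550 = 0.001416 mol, which equals the excess n(KOH).
So n(KOH) consumed by the sample = 0.01599 - 0.001416 = 0.01457 mol.
n(C6H8O6) = 0.01457 / 1 = 0.01457 mol.
mass = 0.01457 mol x 176.12 g/mol = 2.57 g.

2.57 g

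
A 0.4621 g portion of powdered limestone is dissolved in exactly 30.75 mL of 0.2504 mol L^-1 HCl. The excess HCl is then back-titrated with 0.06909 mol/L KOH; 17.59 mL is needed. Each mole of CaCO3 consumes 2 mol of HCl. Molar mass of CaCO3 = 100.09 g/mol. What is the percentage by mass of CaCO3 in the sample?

Total n(HCl) added = 0.2504 x 0.03075 = 0.007700 mol.
n(KOH) used = 0.06909 x 0.01759 = 0.001215 mol, which equals the excess n(HCl).
So n(HCl) consumed by the sample = 0.007700 - 0.001215 = 0.006485 mol.
n(CaCO3) = 0.006485 / 2 = 0.003242 mol.
mass CaCO3 = 0.003242 x 100.09 = 0.3245 g, so %CaCO3 = 0.3245/0.4621 x 100 = 70.2%.

70.2%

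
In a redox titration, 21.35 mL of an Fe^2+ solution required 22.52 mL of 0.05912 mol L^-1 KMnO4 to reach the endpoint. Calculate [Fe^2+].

0.312 M

n(KMnO4) = 0.05912 x 0.02252 = 0.001331 mol.
From the balanced equation, 1 mol KMnO4 reacts with 5 mol Fe^2+, so n(Fe^2+) = 0.001331 x 5/1 = 0.006657 mol.
[Fe^2+] = 0.006657 / 0.02135 L = 0.312 M.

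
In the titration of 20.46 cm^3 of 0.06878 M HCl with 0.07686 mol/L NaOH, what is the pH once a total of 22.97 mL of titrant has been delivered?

n(acid) = 0.06878 x 0.02046 = 0.001407 mol; n(NaOH) added = 0.07686 x 0.02297 = 0.001765 mol.
Base is in excess by 0.001765 - 0.001407 = 0.0003582 mol in a total volume of 0.04343 L.
[OH^-] = 0.0003582/0.04343 = 0.008249 M, so pOH = 2.08 and pH = 14.00 - 2.08 = 11.92.

11.92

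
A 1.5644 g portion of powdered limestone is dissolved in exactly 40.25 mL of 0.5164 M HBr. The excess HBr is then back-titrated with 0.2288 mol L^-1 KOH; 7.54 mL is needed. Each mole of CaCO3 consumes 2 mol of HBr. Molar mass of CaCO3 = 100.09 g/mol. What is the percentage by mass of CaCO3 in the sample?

Total n(HBr) added = 0.5164 x 0.04025 = 0.02079 mol.
n(KOH) used = 0.2288 x 0.007540 = 0.001725 mol, which equals the excess n(HBr).
So n(HBr) consumed by the sample = 0.02079 - 0.001725 = 0.01906 mol.
n(CaCO3) = 0.01906 / 2 = 0.009530 mol.
mass CaCO3 = 0.009530 x 100.09 = 0.9539 g, so %CaCO3 = 0.9539/1.5644 x 100 = 61.0%.

61.0%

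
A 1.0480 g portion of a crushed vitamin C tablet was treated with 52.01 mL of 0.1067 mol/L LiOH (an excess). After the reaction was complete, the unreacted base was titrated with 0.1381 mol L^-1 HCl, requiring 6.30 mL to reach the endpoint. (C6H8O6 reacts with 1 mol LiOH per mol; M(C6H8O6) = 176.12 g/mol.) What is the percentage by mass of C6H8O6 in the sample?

78.6%

Total n(LiOH) added = 0.1067 x 0.05201 = 0.005549 mol.
n(HCl) used = 0.1381 x 0.006300 = 0.0008700 mol, which equals the excess n(LiOH).
So n(LiOH) consumed by the sample = 0.005549 - 0.0008700 = 0.004679 mol.
n(C6H8O6) = 0.004679 / 1 = 0.004679 mol.
mass C6H8O6 = 0.004679 x 176.12 = 0.8241 g, so %C6H8O6 = 0.8241/1.0480 x 100 = 78.6%.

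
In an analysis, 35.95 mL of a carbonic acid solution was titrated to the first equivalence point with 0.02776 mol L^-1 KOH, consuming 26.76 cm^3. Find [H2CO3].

0.0207 M

n(KOH) = 0.02776 x 0.02676 = 0.0007429 mol.
At the first equivalence point, 1 mol OH^- react per mol H2CO3, so n(H2CO3) = 0.0007429 / 1 = 0.0007429 mol.
[H2CO3] = 0.0007429 / 0.03595 L = 0.0207 M.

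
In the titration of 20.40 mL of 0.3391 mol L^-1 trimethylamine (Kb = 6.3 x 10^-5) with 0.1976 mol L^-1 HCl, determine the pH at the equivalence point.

5.35

n((CH3)3N) = 0.3391 x 0.02040 = 0.006918 mol; V(HCl) at equivalence = 0.006918/0.1976 = 0.03501 L.
At equivalence the base is fully converted to (CH3)3NH+; total volume = 0.05541 L, so [(CH3)3NH+] = 0.006918/0.05541 = 0.1248 M.
Ka((CH3)3NH+) = Kw/Kb = 1.0e-14 / 6.3 x 10^-5 = 1.59e-10.
[H^+] = sqrt(Ka x [(CH3)3NH+]) = sqrt(1.59e-10 x 0.1248) = 4.45e-6 M.
pH = -log(4.45e-6) = 5.35.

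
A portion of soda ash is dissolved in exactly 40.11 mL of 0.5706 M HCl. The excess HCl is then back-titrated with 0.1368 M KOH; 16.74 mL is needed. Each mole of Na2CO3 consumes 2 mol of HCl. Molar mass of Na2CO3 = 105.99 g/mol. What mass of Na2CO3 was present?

1.09 g

Total n(HCl) added = 0.5706 x 0.04011 = 0.02289 mol.
n(KOH) used = 0.1368 x 0.01674 = 0.002290 mol, which equals the excess n(HCl).
So n(HCl) consumed by the sample = 0.02289 - 0.002290 = 0.02060 mol.
n(Na2CO3) = 0.02060 / 2 = 0.01030 mol.
mass = 0.01030 mol x 105.99 g/mol = 1.09 g.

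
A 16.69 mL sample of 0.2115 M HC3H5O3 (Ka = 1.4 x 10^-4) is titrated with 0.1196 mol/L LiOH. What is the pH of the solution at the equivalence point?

n(HC3H5O3) = 0.2115 x 0.01669 = 0.003530 mol; V(LiOH) at equivalence = 0.003530/0.1196 = 0.02951 L.
At equivalence all the acid is converted to C3H5O3-; total volume = 0.01669 + 0.02951 = 0.04620 L, so [C3H5O3-] = 0.003530/0.04620 = 0.07640 M.
Kb = Kw/Ka = 1.0e-14 / 1.4 x 10^-4 = 7.14e-11.
[OH^-] = sqrt(Kb x [C3H5O3-]) = sqrt(7.14e-11 x 0.07640) = 2.34e-6 M.
pOH = 5.63, so pH = 14.00 - 5.63 = 8.37.

8.37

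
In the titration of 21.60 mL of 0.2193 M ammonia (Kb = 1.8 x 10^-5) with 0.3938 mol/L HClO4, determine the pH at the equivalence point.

n(NH3) = 0.2193 x 0.02160 = 0.004737 mol; V(HClO4) at equivalence = 0.004737/0.3938 = 0.01203 L.
At equivalence the base is fully converted to NH4+; total volume = 0.03363 L, so [NH4+] = 0.004737/0.03363 = 0.1409 M.
Ka(NH4+) = Kw/Kb = 1.0e-14 / 1.8 x 10^-5 = 5.56e-10.
[H^+] = sqrt(Ka x [NH4+]) = sqrt(5.56e-10 x 0.1409) = 8.85e-6 M.
pH = -log(8.85e-6) = 5.05.

5.05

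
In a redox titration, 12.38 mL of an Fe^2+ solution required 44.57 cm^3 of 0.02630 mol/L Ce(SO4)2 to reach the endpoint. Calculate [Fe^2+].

0.0947 M

n(Ce(SO4)2) = 0.02630 x 0.04457 = 0.001172 mol.
From the balanced equation, 1 mol Ce(SO4)2 reacts with 1 mol Fe^2+, so n(Fe^2+) = 0.001172 x 1/1 = 0.001172 mol.
[Fe^2+] = 0.001172 / 0.01238 L = 0.0947 M.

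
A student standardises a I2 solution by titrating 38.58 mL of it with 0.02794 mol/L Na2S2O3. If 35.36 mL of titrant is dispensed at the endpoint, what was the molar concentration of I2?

n(Na2S2O3) = 0.02794 x 0.03536 = 0.0009880 mol.
From the balanced equation, 2 mol Na2S2O3 reacts with 1 mol I2, so n(I2) = 0.0009880 x 1/2 = 0.0004940 mol.
[I2] = 0.0004940 / 0.03858 L = 0.0128 M.

0.0128 M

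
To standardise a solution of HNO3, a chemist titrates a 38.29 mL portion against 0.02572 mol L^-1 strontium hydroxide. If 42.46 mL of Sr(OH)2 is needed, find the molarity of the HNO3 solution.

n(Sr(OH)2) delivered = 0.02572 x 0.04246 = 0.001092 mol.
The reaction is 2 HNO3 + 1 Sr(OH)2, so n(HNO3) = 0.001092 x 2/1 = 0.002184 mol.
[HNO3] = 0.002184 mol / 0.03829 L = 0.0570 M.

0.0570 M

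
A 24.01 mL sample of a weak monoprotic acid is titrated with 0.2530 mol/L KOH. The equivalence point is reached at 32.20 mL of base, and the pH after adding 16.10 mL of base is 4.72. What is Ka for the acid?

1.9 x 10^-5

16.10 mL is half of the equivalence volume, so this is the half-equivalence point where [HA] = [A^-].
At half-equivalence pH = pKa, so pKa = 4.72.
Ka = 10^(-4.72) = 1.9 x 10^-5.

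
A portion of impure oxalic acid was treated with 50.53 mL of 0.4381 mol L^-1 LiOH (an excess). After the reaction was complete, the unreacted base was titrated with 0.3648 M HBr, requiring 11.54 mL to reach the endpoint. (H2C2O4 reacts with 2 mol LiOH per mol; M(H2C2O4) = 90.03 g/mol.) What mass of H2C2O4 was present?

0.807 g

Total n(LiOH) added = 0.4381 x 0.05053 = 0.02214 mol.
n(HBr) used = 0.3648 x 0.01154 = 0.004210 mol, which equals the excess n(LiOH).
So n(LiOH) consumed by the sample = 0.02214 - 0.004210 = 0.01793 mol.
n(H2C2O4) = 0.01793 / 2 = 0.008964 mol.
mass = 0.008964 mol x 90.03 g/mol = 0.807 g.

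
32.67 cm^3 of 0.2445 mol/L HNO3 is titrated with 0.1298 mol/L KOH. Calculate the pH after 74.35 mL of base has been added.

n(acid) = 0.2445 x 0.03267 = 0.007988 mol; n(KOH) added = 0.1298 x 0.07435 = 0.009651 mol.
Base is in excess by 0.009651 - 0.007988 = 0.001663 mol in a total volume of 0.1070 L.
[OH^-] = 0.001663/0.1070 = 0.01554 M, so pOH = 1.81 and pH = 14.00 - 1.81 = 12.19.

12.19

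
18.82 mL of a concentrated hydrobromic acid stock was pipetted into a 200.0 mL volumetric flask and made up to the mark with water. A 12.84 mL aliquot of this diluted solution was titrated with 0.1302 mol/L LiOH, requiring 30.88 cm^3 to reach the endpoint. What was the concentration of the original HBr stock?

3.33 M

n(LiOH) = 0.1302 x 0.03088 = 0.004021 mol.
n(HBr) in the aliquot = 0.004021 mol.
[diluted HBr] = 0.004021 / 0.01284 = 0.3131 M.
Dilution factor = 200.0/18.82 = 10.63, so [stock] = 0.3131 x 10.63 = 3.33 M.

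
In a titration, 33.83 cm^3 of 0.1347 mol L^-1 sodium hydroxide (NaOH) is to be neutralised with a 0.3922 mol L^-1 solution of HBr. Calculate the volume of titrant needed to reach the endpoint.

n(NaOH) = 0.1347 mol/L x 0.03383 L = 0.004557 mol.
At equivalence n(HBr) = n(NaOH) = 0.004557 mol.
V(HBr) = 0.004557 / 0.3922 = 0.01162 L = 11.6 mL.

11.6 mL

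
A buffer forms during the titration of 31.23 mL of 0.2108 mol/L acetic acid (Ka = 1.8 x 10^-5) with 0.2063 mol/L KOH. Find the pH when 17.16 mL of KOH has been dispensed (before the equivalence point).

Initial n(CH3COOH) = 0.2108 x 0.03123 = 0.006583 mol.
n(KOH) added = 0.2063 x 0.01716 = 0.003540 mol, converting that many moles of CH3COOH to CH3COO-.
Remaining n(CH3COOH) = 0.003043 mol; n(CH3COO-) = 0.003540 mol.
By Henderson-Hasselbalch, pH = pKa + log([A^-]/[HA]) = 4.74 + log(0.003540/0.003043) = 4.74 + (+0.07) = 4.81.

4.81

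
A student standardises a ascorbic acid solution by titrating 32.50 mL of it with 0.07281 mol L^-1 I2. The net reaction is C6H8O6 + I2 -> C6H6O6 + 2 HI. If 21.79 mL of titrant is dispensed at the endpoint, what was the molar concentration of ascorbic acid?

n(I2) = 0.07281 x 0.02179 = 0.001587 mol.
From the balanced equation, 1 mol I2 reacts with 1 mol ascorbic acid, so n(ascorbic acid) = 0.001587 x 1/1 = 0.001587 mol.
[ascorbic acid] = 0.001587 / 0.03250 L = 0.0488 M.

0.0488 M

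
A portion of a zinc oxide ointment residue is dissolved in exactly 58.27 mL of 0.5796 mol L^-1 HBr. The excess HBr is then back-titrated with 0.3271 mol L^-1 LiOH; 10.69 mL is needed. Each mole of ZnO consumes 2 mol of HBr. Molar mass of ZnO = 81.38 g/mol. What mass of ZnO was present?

1.23 g

Total n(HBr) added = 0.5796 x 0.05827 = 0.03377 mol.
n(LiOH) used = 0.3271 x 0.01069 = 0.003497 mol, which equals the excess n(HBr).
So n(HBr) consumed by the sample = 0.03377 - 0.003497 = 0.03028 mol.
n(ZnO) = 0.03028 / 2 = 0.01514 mol.
mass = 0.01514 mol x 81.38 g/mol = 1.23 g.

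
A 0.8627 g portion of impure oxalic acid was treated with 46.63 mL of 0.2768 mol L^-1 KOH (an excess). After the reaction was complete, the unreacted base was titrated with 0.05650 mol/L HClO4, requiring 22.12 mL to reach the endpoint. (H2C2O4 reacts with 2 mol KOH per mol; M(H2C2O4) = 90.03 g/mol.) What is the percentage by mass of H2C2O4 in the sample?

60.8%

Total n(KOH) added = 0.2768 x 0.04663 = 0.01291 mol.
n(HClO4) used = 0.05650 x 0.02212 = 0.001250 mol, which equals the excess n(KOH).
So n(KOH) consumed by the sample = 0.01291 - 0.001250 = 0.01166 mol.
n(H2C2O4) = 0.01166 / 2 = 0.005829 mol.
mass H2C2O4 = 0.005829 x 90.03 = 0.5248 g, so %H2C2O4 = 0.5248/0.8627 x 100 = 60.8%.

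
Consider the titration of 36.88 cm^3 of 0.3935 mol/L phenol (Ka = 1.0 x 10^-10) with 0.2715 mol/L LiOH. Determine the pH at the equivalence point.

11.60

n(C6H5OH) = 0.3935 x 0.03688 = 0.01451 mol; V(LiOH) at equivalence = 0.01451/0.2715 = 0.05345 L.
At equivalence all the acid is converted to C6H5O-; total volume = 0.03688 + 0.05345 = 0.09033 L, so [C6H5O-] = 0.01451/0.09033 = 0.1607 M.
Kb = Kw/Ka = 1.0e-14 / 1.0 x 10^-10 = 0.000100.
[OH^-] = sqrt(Kb x [C6H5O-]) = sqrt(0.000100 x 0.1607) = 0.00401 M.
pOH = 2.40, so pH = 14.00 - 2.40 = 11.60.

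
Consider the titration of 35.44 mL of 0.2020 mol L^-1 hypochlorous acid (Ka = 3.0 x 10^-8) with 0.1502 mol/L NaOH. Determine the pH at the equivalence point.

10.23

n(HClO) = 0.2020 x 0.03544 = 0.007159 mol; V(NaOH) at equivalence = 0.007159/0.1502 = 0.04766 L.
At equivalence all the acid is converted to ClO-; total volume = 0.03544 + 0.04766 = 0.08310 L, so [ClO-] = 0.007159/0.08310 = 0.08615 M.
Kb = Kw/Ka = 1.0e-14 / 3.0 x 10^-8 = 3.33e-7.
[OH^-] = sqrt(Kb x [ClO-]) = sqrt(3.33e-7 x 0.08615) = 0.000169 M.
pOH = 3.77, so pH = 14.00 - 3.77 = 10.23.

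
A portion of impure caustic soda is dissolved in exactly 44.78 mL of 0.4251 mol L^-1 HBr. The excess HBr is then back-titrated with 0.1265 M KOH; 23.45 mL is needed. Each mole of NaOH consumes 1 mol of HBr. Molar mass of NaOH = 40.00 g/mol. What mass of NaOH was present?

0.643 g

Total n(HBr) added = 0.4251 x 0.04478 = 0.01904 mol.
n(KOH) used = 0.1265 x 0.02345 = 0.002966 mol, which equals the excess n(HBr).
So n(HBr) consumed by the sample = 0.01904 - 0.002966 = 0.01607 mol.
n(NaOH) = 0.01607 / 1 = 0.01607 mol.
mass = 0.01607 mol x 40.00 g/mol = 0.643 g.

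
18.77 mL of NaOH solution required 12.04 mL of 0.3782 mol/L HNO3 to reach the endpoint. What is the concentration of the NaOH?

n(HNO3) delivered = 0.3782 x 0.01204 = 0.004554 mol.
For a 1:1 reaction, n(NaOH) = 0.004554 mol.
[NaOH] = 0.004554 mol / 0.01877 L = 0.243 M.

0.243 M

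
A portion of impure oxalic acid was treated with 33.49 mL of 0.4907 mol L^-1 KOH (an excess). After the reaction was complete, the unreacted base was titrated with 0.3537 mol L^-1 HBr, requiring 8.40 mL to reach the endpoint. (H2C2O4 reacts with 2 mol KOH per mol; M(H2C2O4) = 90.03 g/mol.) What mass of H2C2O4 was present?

0.606 g

Total n(KOH) added = 0.4907 x 0.03349 = 0.01643 mol.
n(HBr) used = 0.3537 x 0.008400 = 0.002971 mol, which equals the excess n(KOH).
So n(KOH) consumed by the sample = 0.01643 - 0.002971 = 0.01346 mol.
n(H2C2O4) = 0.01346 / 2 = 0.006731 mol.
mass = 0.006731 mol x 90.03 g/mol = 0.606 g.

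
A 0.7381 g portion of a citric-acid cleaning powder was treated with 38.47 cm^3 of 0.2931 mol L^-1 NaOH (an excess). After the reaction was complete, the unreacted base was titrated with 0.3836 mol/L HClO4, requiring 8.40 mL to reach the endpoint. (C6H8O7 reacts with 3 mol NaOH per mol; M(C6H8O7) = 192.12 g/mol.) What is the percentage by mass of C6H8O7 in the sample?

Total n(NaOH) added = 0.2931 x 0.03847 = 0.01128 mol.
n(HClO4) used = 0.3836 x 0.008400 = 0.003222 mol, which equals the excess n(NaOH).
So n(NaOH) consumed by the sample = 0.01128 - 0.003222 = 0.008053 mol.
n(C6H8O7) = 0.008053 / 3 = 0.002684 mol.
mass C6H8O7 = 0.002684 x 192.12 = 0.5157 g, so %C6H8O7 = 0.5157/0.7381 x 100 = 69.9%.

69.9%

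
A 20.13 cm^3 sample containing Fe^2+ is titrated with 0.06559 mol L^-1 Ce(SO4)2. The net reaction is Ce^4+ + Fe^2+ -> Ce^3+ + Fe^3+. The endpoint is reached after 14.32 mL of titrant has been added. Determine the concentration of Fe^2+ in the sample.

0.0467 M

n(Ce(SO4)2) = 0.06559 x 0.01432 = 0.0009392 mol.
From the balanced equation, 1 mol Ce(SO4)2 reacts with 1 mol Fe^2+, so n(Fe^2+) = 0.0009392 x 1/1 = 0.0009392 mol.
[Fe^2+] = 0.0009392 / 0.02013 L = 0.0467 M.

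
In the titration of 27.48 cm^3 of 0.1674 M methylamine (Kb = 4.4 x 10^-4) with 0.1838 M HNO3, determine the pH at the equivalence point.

5.85

n(CH3NH2) = 0.1674 x 0.02748 = 0.004600 mol; V(HNO3) at equivalence = 0.004600/0.1838 = 0.02503 L.
At equivalence the base is fully converted to CH3NH3+; total volume = 0.05251 L, so [CH3NH3+] = 0.004600/0.05251 = 0.08761 M.
Ka(CH3NH3+) = Kw/Kb = 1.0e-14 / 4.4 x 10^-4 = 2.27e-11.
[H^+] = sqrt(Ka x [CH3NH3+]) = sqrt(2.27e-11 x 0.08761) = 1.41e-6 M.
pH = -log(1.41e-6) = 5.85.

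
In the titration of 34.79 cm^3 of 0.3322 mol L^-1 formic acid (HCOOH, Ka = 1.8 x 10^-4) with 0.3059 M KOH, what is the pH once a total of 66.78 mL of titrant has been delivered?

12.94

n(acid) = 0.3322 x 0.03479 = 0.01156 mol; n(KOH) added = 0.3059 x 0.06678 = 0.02043 mol.
Base is in excess by 0.02043 - 0.01156 = 0.008871 mol in a total volume of 0.1016 L.
[OH^-] = 0.008871/0.1016 = 0.08734 M, so pOH = 1.06 and pH = 14.00 - 1.06 = 12.94.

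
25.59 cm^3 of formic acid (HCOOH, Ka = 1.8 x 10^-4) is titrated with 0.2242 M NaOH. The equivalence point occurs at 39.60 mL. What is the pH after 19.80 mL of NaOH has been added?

3.74

19.80 mL is exactly half the equivalence volume (39.60/2), i.e. the half-equivalence point.
There, n(HA) = n(A^-), so pH = pKa = -log(1.8 x 10^-4) = 3.74.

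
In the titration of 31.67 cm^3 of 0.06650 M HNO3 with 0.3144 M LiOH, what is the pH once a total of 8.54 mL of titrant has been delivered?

n(acid) = 0.06650 x 0.03167 = 0.002106 mol; n(LiOH) added = 0.3144 x 0.008540 = 0.002685 mol.
Base is in excess by 0.002685 - 0.002106 = 0.0005789 mol in a total volume of 0.04021 L.
[OH^-] = 0.0005789/0.04021 = 0.01440 M, so pOH = 1.84 and pH = 14.00 - 1.84 = 12.16.

12.16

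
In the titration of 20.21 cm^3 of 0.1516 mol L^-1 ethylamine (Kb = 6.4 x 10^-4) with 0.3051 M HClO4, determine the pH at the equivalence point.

n(C2H5NH2) = 0.1516 x 0.02021 = 0.003064 mol; V(HClO4) at equivalence = 0.003064/0.3051 = 0.01004 L.
At equivalence the base is fully converted to C2H5NH3+; total volume = 0.03025 L, so [C2H5NH3+] = 0.003064/0.03025 = 0.1013 M.
Ka(C2H5NH3+) = Kw/Kb = 1.0e-14 / 6.4 x 10^-4 = 1.56e-11.
[H^+] = sqrt(Ka x [C2H5NH3+]) = sqrt(1.56e-11 x 0.1013) = 1.26e-6 M.
pH = -log(1.26e-6) = 5.90.

5.90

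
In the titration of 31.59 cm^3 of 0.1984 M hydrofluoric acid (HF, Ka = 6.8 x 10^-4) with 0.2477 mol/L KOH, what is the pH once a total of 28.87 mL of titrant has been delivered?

n(acid) = 0.1984 x 0.03159 = 0.006267 mol; n(KOH) added = 0.2477 x 0.02887 = 0.007151 mol.
Base is in excess by 0.007151 - 0.006267 = 0.0008836 mol in a total volume of 0.06046 L.
[OH^-] = 0.0008836/0.06046 = 0.01462 M, so pOH = 1.84 and pH = 14.00 - 1.84 = 12.16.

12.16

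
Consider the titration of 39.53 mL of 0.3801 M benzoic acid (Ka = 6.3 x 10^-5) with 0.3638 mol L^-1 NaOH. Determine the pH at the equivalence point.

8.73

n(C6H5COOH) = 0.3801 x 0.03953 = 0.01503 mol; V(NaOH) at equivalence = 0.01503/0.3638 = 0.04130 L.
At equivalence all the acid is converted to C6H5COO-; total volume = 0.03953 + 0.04130 = 0.08083 L, so [C6H5COO-] = 0.01503/0.08083 = 0.1859 M.
Kb = Kw/Ka = 1.0e-14 / 6.3 x 10^-5 = 1.59e-10.
[OH^-] = sqrt(Kb x [C6H5COO-]) = sqrt(1.59e-10 x 0.1859) = 5.43e-6 M.
pOH = 5.27, so pH = 14.00 - 5.27 = 8.73.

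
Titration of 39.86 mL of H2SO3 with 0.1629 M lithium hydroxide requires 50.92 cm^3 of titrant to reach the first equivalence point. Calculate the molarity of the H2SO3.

n(LiOH) = 0.1629 x 0.05092 = 0.008295 mol.
At the first equivalence point, 1 mol OH^- react per mol H2SO3, so n(H2SO3) = 0.008295 / 1 = 0.008295 mol.
[H2SO3] = 0.008295 / 0.03986 L = 0.208 M.

0.208 M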